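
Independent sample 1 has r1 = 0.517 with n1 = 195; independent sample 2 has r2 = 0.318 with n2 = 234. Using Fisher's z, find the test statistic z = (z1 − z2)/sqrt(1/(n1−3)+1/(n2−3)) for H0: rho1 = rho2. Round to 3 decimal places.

2.486

Fisher z-transforms: z1 = atanh(0.517) = 0.572237, z2 = atanh(0.318) = 0.329421; difference d = 0.242816
Var(d) = 1/192 + 1/231 = 0.0052083 + 0.0043290 = 0.0095373
z = d/√Var(d) = 0.242816 / √0.0095373 = 0.242816 / 0.097659 = 2.486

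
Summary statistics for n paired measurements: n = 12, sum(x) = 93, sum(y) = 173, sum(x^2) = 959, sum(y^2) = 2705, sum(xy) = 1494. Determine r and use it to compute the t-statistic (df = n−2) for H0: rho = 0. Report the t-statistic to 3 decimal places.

2.962

Numerator: nΣxy − (Σx)(Σy) = 12·1494 − (93)(173) = 1839
Denominator: √[(nΣx²−(Σx)²)(nΣy²−(Σy)²)]
  nΣx²−(Σx)² = 12·959 − 8649 = 2859;  nΣy²−(Σy)² = 12·2705 − 29929 = 2531
  √(2859·2531) = √7236129 = 2690.0054
r = 1839 / 2690.0054 = 0.6836
t = r·√(n−2)/√(1−r²) = 0.6836·√10 / √(1−0.467309) = 2.161733 / 0.729857 = 2.962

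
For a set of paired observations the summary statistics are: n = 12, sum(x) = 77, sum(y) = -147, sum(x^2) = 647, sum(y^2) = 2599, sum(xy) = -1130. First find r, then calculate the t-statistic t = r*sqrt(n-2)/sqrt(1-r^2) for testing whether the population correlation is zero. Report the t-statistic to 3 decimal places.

Numerator: nΣxy − (Σx)(Σy) = 12·(-1130) − (77)(-147) = -2241
Denominator: √[(nΣx²−(Σx)²)(nΣy²−(Σy)²)]
  nΣx²−(Σx)² = 12·647 − 5929 = 1835;  nΣy²−(Σy)² = 12·2599 − 21609 = 9579
  √(1835·9579) = √17577465 = 4192.5487
r = -2241 / 4192.5487 = -0.5345
t = r·√(n−2)/√(1−r²) = -0.5345·√10 / √(1−0.285690) = -1.690237 / 0.845169 = -2.000

-2.000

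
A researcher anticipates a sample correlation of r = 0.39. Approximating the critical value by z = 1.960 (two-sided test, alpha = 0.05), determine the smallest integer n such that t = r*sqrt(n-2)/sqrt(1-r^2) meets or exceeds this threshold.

Need r·√(n−2)/√(1−r²) ≥ 1.960
√(n−2) ≥ 1.960·√(1−0.1521) / 0.39 = 1.960·0.920815 / 0.39 = 4.6277
n−2 ≥ 21.4156  ⇒  n ≥ 23.4156
Smallest integer n = 24

24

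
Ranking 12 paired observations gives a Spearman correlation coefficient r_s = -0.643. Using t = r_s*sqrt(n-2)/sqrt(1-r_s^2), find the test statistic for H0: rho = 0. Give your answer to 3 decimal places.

-2.655

t = r_s·√(n−2) / √(1−r_s²) with r_s = -0.643, n = 12
  = -0.643·√10 / √(1 − 0.413449)
  = -0.643·3.162278 / 0.765866
  = -2.033345 / 0.765866 = -2.655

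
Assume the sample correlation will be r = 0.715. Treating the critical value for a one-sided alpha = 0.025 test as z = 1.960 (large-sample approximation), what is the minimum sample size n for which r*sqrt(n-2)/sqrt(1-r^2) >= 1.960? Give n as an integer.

r√(n−2)/√(1−r²) ≥ 1.960  ⇔  n−2 ≥ (1.960)²·(1−r²)/r²
(1−r²)/r² = (1−0.511225)/0.511225 = 0.9561
n ≥ 2 + 3.8416·0.9561 = 2 + 3.6730 = 5.6730
⌈5.6730⌉ = 6

6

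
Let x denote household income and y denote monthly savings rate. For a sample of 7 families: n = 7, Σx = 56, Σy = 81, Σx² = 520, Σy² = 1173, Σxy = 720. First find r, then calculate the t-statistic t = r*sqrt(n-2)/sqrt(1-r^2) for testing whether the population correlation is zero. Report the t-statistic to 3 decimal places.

1.483

S_xy = nΣxy − ΣxΣy = 7·720 − 56·81 = 5040 − 4536 = 504
S_xx = nΣx² − (Σx)² = 7·520 − 56² = 3640 − 3136 = 504
S_yy = nΣy² − (Σy)² = 7·1173 − 81² = 8211 − 6561 = 1650
r = S_xy / √(S_xx·S_yy) = 504 / √(504·1650) = 504 / √831600 = 504 / 911.9210 = 0.5527
t = r·√(n−2)/√(1−r²) = 0.5527·√5 / √(1−0.305477) = 1.235875 / 0.833380 = 1.483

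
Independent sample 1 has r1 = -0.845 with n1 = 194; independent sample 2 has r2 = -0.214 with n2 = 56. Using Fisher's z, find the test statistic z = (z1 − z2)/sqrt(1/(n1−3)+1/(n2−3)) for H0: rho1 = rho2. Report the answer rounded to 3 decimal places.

-6.577

Fisher z-transforms: z1 = atanh(-0.845) = -1.238405, z2 = atanh(-0.214) = -0.217360; difference d = -1.021045
Var(d) = 1/191 + 1/53 = 0.0052356 + 0.0188679 = 0.0241035
z = d/√Var(d) = -1.021045 / √0.0241035 = -1.021045 / 0.155253 = -6.577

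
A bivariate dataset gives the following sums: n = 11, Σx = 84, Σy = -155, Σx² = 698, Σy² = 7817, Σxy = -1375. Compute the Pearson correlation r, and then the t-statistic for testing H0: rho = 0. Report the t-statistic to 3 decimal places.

-1.081

S_xy = nΣxy − ΣxΣy = 11·(-1375) − 84·(-155) = -15125 − (-13020) = -2105
S_xx = nΣx² − (Σx)² = 11·698 − 84² = 7678 − 7056 = 622
S_yy = nΣy² − (Σy)² = 11·7817 − (-155)² = 85987 − 24025 = 61962
r = S_xy / √(S_xx·S_yy) = -2105 / √(622·61962) = -2105 / √38540364 = -2105 / 6208.0886 = -0.3391
t = r·√(n−2)/√(1−r²) = -0.3391·√9 / √(1−0.114989) = -1.017300 / 0.940750 = -1.081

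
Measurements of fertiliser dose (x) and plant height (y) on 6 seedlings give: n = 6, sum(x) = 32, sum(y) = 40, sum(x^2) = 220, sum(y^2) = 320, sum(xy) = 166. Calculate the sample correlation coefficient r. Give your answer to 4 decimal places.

-0.9228

Numerator: nΣxy − (Σx)(Σy) = 6·166 − (32)(40) = -284
Denominator: √[(nΣx²−(Σx)²)(nΣy²−(Σy)²)]
  nΣx²−(Σx)² = 6·220 − 1024 = 296;  nΣy²−(Σy)² = 6·320 − 1600 = 320
  √(296·320) = √94720 = 307.7661
r = -284 / 307.7661 = -0.9228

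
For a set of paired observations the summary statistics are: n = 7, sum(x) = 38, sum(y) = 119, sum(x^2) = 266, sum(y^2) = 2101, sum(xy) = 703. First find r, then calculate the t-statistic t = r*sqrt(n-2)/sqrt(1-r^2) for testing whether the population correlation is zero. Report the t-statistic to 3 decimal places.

3.396

Numerator: nΣxy − (Σx)(Σy) = 7·703 − (38)(119) = 399
Denominator: √[(nΣx²−(Σx)²)(nΣy²−(Σy)²)]
  nΣx²−(Σx)² = 7·266 − 1444 = 418;  nΣy²−(Σy)² = 7·2101 − 14161 = 546
  √(418·546) = √228228 = 477.7321
r = 399 / 477.7321 = 0.8352
t = r·√(n−2)/√(1−r²) = 0.8352·√5 / √(1−0.697559) = 1.867564 / 0.549946 = 3.396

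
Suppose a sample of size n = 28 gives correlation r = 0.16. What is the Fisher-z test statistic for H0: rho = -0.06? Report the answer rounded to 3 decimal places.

1.107

Fisher z: atanh(0.16) = 0.161387, atanh(-0.06) = -0.060072
z = (z_r − z_0)·√(n−3) = (0.161387 − (-0.060072))·√25 = 0.221459 · 5.000000 = 1.107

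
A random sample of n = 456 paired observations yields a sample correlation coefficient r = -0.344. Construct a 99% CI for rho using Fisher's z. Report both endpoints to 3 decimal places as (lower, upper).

z_r = atanh(-0.344) = -0.358622;  SE = 1/√(n−3) = 1/√453 = 0.046984
z-limits: -0.358622 ± 2.576·0.046984 = -0.358622 ± 0.121031 = [-0.479653, -0.237591]
ρ-limits: (tanh -0.479653, tanh -0.237591) = (-0.446, -0.233)

(-0.446, -0.233)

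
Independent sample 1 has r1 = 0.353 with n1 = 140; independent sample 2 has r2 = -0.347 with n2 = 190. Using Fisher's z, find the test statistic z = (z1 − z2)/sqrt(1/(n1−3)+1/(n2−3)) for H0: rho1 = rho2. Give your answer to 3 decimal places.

Fisher z-transforms: z1 = atanh(0.353) = 0.368867, z2 = atanh(-0.347) = -0.362029; difference d = 0.730896
Var(d) = 1/137 + 1/187 = 0.0072993 + 0.0053476 = 0.0126469
z = d/√Var(d) = 0.730896 / √0.0126469 = 0.730896 / 0.112458 = 6.499

6.499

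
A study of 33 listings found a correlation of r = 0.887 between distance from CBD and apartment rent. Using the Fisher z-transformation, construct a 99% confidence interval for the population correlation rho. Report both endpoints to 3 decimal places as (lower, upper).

(0.734, 0.954)

z_r = atanh(0.887) = 1.407678;  SE = 1/√(n−3) = 1/√30 = 0.182574
z-limits: 1.407678 ± 2.576·0.182574 = 1.407678 ± 0.470311 = [0.937367, 1.877989]
ρ-limits: (tanh 0.937367, tanh 1.877989) = (0.734, 0.954)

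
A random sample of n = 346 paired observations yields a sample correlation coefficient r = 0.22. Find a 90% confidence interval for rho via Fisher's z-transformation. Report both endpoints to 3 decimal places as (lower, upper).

Fisher z: z_r = atanh(r) = ½·ln((1+0.22)/(1−0.22)) = 0.223656
SE(z) = 1/√(n−3) = 1/√343 = 0.053995
90% ⇒ z* = 1.645; margin = 1.645·0.053995 = 0.088822
CI on z-scale: (0.134834, 0.312478)
Back-transform: tanh(0.134834) = 0.134023, tanh(0.312478) = 0.302690

(0.134, 0.303)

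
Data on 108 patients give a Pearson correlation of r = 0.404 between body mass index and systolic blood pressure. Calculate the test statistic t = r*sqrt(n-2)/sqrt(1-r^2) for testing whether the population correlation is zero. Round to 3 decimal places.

1 − r² = 1 − 0.163216 = 0.836784;  √(1−r²) = 0.914759
√(n−2) = √106 = 10.295630
t = r·√(n−2)/√(1−r²) = 0.404 · 10.295630 / 0.914759 = 4.547

4.547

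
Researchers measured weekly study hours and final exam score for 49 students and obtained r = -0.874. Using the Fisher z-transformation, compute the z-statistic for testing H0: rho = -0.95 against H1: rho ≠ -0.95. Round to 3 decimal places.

3.269

z_r = atanh(-0.874) = -1.349774,  z_0 = atanh(-0.95) = -1.831781
SE = 1/√(n−3) = 1/√46 = 0.147442
z = (z_r − z_0)/SE = (-1.349774 − (-1.831781)) / 0.147442 = 0.482007 / 0.147442 = 3.269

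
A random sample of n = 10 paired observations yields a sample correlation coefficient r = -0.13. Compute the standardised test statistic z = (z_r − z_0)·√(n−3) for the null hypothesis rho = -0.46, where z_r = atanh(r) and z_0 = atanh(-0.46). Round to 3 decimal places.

Fisher z: atanh(-0.13) = -0.130740, atanh(-0.46) = -0.497311
z = (z_r − z_0)·√(n−3) = (-0.130740 − (-0.497311))·√7 = 0.366571 · 2.645751 = 0.970

0.970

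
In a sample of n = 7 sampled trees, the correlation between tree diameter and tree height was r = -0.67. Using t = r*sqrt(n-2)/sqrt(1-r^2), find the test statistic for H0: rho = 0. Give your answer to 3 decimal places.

1 − r² = 1 − 0.4489 = 0.5511;  √(1−r²) = 0.742361
√(n−2) = √5 = 2.236068
t = r·√(n−2)/√(1−r²) = -0.67 · 2.236068 / 0.742361 = -2.018

-2.018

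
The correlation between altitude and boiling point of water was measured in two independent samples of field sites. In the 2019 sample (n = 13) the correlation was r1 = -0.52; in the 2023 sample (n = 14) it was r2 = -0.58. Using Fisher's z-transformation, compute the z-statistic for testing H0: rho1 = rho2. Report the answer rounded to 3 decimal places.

0.197

Fisher z-transforms: z1 = atanh(-0.52) = -0.576340, z2 = atanh(-0.58) = -0.662463; difference d = 0.086123
Var(d) = 1/10 + 1/11 = 0.1000000 + 0.0909091 = 0.1909091
z = d/√Var(d) = 0.086123 / √0.1909091 = 0.086123 / 0.436931 = 0.197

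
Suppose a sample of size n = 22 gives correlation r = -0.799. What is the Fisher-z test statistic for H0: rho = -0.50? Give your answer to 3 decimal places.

Fisher z: atanh(-0.799) = -1.095841, atanh(-0.50) = -0.549306
z = (z_r − z_0)·√(n−3) = (-1.095841 − (-0.549306))·√19 = -0.546535 · 4.358899 = -2.382

-2.382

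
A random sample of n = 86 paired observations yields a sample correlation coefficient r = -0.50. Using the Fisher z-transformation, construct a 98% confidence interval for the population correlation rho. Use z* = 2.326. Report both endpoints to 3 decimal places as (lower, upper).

(-0.667, -0.286)

z_r = atanh(-0.50) = -0.549306;  SE = 1/√(n−3) = 1/√83 = 0.109764
z-limits: -0.549306 ± 2.326·0.109764 = -0.549306 ± 0.255311 = [-0.804617, -0.293995]
ρ-limits: (tanh -0.804617, tanh -0.293995) = (-0.667, -0.286)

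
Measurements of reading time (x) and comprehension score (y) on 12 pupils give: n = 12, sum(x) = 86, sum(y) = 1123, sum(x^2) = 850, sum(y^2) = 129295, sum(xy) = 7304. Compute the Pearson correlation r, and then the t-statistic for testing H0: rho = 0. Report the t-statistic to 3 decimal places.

Numerator: nΣxy − (Σx)(Σy) = 12·7304 − (86)(1123) = -8930
Denominator: √[(nΣx²−(Σx)²)(nΣy²−(Σy)²)]
  nΣx²−(Σx)² = 12·850 − 7396 = 2804;  nΣy²−(Σy)² = 12·129295 − 1261129 = 290411
  √(2804·290411) = √814312444 = 28536.1603
r = -8930 / 28536.1603 = -0.3129
t = r·√(n−2)/√(1−r²) = -0.3129·√10 / √(1−0.097906) = -0.989477 / 0.949786 = -1.042

-1.042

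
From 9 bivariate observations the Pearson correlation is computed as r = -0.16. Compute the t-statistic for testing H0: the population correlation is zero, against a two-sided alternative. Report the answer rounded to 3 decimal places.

-0.429

t = r·√(n−2) / √(1−r²) with r = -0.16, n = 9
  = -0.16·√7 / √(1 − 0.0256)
  = -0.16·2.645751 / 0.987117
  = -0.423320 / 0.987117 = -0.429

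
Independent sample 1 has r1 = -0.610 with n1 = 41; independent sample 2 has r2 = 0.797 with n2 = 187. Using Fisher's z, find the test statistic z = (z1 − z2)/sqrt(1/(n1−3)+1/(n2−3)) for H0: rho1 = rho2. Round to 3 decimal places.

-10.098

Fisher z-transforms: z1 = atanh(-0.610) = -0.708921, z2 = atanh(0.797) = 1.090334; difference d = -1.799255
Var(d) = 1/38 + 1/184 = 0.0263158 + 0.0054348 = 0.0317506
z = d/√Var(d) = -1.799255 / √0.0317506 = -1.799255 / 0.178187 = -10.098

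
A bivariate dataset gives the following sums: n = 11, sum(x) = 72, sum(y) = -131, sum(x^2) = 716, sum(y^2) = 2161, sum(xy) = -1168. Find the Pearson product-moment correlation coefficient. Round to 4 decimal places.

-0.8098

S_xy = nΣxy − ΣxΣy = 11·(-1168) − 72·(-131) = -12848 − (-9432) = -3416
S_xx = nΣx² − (Σx)² = 11·716 − 72² = 7876 − 5184 = 2692
S_yy = nΣy² − (Σy)² = 11·2161 − (-131)² = 23771 − 17161 = 6610
r = S_xy / √(S_xx·S_yy) = -3416 / √(2692·6610) = -3416 / √17794120 = -3416 / 4218.3077 = -0.8098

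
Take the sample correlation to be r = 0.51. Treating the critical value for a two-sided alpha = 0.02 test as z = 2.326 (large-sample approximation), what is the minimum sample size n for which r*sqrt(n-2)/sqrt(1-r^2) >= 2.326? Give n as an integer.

Need r·√(n−2)/√(1−r²) ≥ 2.326
√(n−2) ≥ 2.326·√(1−0.2601) / 0.51 = 2.326·0.860174 / 0.51 = 3.9231
n−2 ≥ 15.3907  ⇒  n ≥ 17.3907
Smallest integer n = 18

18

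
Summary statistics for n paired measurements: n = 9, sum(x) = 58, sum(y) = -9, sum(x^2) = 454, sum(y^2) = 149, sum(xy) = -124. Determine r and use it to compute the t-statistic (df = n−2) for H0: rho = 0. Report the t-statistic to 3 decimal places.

S_xy = nΣxy − ΣxΣy = 9·(-124) − 58·(-9) = -1116 − (-522) = -594
S_xx = nΣx² − (Σx)² = 9·454 − 58² = 4086 − 3364 = 722
S_yy = nΣy² − (Σy)² = 9·149 − (-9)² = 1341 − 81 = 1260
r = S_xy / √(S_xx·S_yy) = -594 / √(722·1260) = -594 / √909720 = -594 / 953.7924 = -0.6228
t = r·√(n−2)/√(1−r²) = -0.6228·√7 / √(1−0.387880) = -1.647774 / 0.782381 = -2.106

-2.106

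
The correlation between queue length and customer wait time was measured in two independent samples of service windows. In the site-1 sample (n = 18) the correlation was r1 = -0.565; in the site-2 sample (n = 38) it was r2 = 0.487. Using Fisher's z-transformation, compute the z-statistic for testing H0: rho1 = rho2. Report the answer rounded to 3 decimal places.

-3.799

Fisher z-transforms: z1 = atanh(-0.565) = -0.640148, z2 = atanh(0.487) = 0.532120; difference d = -1.172268
Var(d) = 1/15 + 1/35 = 0.0666667 + 0.0285714 = 0.0952381
z = d/√Var(d) = -1.172268 / √0.0952381 = -1.172268 / 0.308607 = -3.799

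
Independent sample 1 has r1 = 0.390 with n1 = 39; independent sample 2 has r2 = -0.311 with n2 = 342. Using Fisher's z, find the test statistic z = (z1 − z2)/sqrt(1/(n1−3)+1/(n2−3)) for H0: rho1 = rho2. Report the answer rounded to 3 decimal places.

Fisher z-transforms: z1 = atanh(0.390) = 0.411800, z2 = atanh(-0.311) = -0.321652; difference d = 0.733452
Var(d) = 1/36 + 1/339 = 0.0277778 + 0.0029499 = 0.0307277
z = d/√Var(d) = 0.733452 / √0.0307277 = 0.733452 / 0.175293 = 4.184

4.184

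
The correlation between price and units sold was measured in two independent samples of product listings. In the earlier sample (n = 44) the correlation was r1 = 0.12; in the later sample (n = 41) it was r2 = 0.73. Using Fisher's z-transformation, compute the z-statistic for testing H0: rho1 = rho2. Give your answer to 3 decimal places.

Fisher z-transforms: z1 = atanh(0.12) = 0.120581, z2 = atanh(0.73) = 0.928727; difference d = -0.808146
Var(d) = 1/41 + 1/38 = 0.0243902 + 0.0263158 = 0.0507060
z = d/√Var(d) = -0.808146 / √0.0507060 = -0.808146 / 0.225180 = -3.589

-3.589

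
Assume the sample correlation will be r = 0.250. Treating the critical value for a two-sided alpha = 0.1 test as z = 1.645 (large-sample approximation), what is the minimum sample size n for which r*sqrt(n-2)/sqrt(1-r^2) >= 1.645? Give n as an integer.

43

Need r·√(n−2)/√(1−r²) ≥ 1.645
√(n−2) ≥ 1.645·√(1−0.062500) / 0.250 = 1.645·0.968246 / 0.250 = 6.3711
n−2 ≥ 40.5909  ⇒  n ≥ 42.5909
Smallest integer n = 43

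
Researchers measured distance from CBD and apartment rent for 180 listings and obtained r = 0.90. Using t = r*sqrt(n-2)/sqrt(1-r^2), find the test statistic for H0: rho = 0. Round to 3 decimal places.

27.547

1 − r² = 1 − 0.8100 = 0.1900;  √(1−r²) = 0.435890
√(n−2) = √178 = 13.341664
t = r·√(n−2)/√(1−r²) = 0.90 · 13.341664 / 0.435890 = 27.547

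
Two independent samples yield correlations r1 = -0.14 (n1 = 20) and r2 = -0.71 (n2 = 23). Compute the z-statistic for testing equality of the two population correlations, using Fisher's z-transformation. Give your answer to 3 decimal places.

2.262

Fisher z-transforms: z1 = atanh(-0.14) = -0.140926, z2 = atanh(-0.71) = -0.887184; difference d = 0.746258
Var(d) = 1/17 + 1/20 = 0.0588235 + 0.0500000 = 0.1088235
z = d/√Var(d) = 0.746258 / √0.1088235 = 0.746258 / 0.329884 = 2.262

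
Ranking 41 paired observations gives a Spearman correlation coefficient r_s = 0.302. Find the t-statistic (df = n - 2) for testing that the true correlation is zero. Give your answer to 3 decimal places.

1.978

1 − r_s² = 1 − 0.091204 = 0.908796;  √(1−r_s²) = 0.953308
√(n−2) = √39 = 6.244998
t = r_s·√(n−2)/√(1−r_s²) = 0.302 · 6.244998 / 0.953308 = 1.978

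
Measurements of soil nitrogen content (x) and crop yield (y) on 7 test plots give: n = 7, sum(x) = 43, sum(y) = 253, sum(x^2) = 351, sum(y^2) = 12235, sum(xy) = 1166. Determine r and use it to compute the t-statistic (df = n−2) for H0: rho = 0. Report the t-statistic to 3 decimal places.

S_xy = nΣxy − ΣxΣy = 7·1166 − 43·253 = 8162 − 10879 = -2717
S_xx = nΣx² − (Σx)² = 7·351 − 43² = 2457 − 1849 = 608
S_yy = nΣy² − (Σy)² = 7·12235 − 253² = 85645 − 64009 = 21636
r = S_xy / √(S_xx·S_yy) = -2717 / √(608·21636) = -2717 / √13154688 = -2717 / 3626.9392 = -0.7491
t = r·√(n−2)/√(1−r²) = -0.7491·√5 / √(1−0.561151) = -1.675039 / 0.662457 = -2.529

-2.529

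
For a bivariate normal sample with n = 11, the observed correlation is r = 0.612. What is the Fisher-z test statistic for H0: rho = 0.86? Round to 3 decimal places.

z_r = atanh(0.612) = 0.712113,  z_0 = atanh(0.86) = 1.293345
SE = 1/√(n−3) = 1/√8 = 0.353553
z = (z_r − z_0)/SE = (0.712113 − 1.293345) / 0.353553 = -0.581232 / 0.353553 = -1.644

-1.644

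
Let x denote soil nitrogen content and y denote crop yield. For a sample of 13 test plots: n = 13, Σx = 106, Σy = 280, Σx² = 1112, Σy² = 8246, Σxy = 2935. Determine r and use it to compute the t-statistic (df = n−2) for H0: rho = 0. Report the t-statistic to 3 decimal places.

Numerator: nΣxy − (Σx)(Σy) = 13·2935 − (106)(280) = 8475
Denominator: √[(nΣx²−(Σx)²)(nΣy²−(Σy)²)]
  nΣx²−(Σx)² = 13·1112 − 11236 = 3220;  nΣy²−(Σy)² = 13·8246 − 78400 = 28798
  √(3220·28798) = √92729560 = 9629.6189
r = 8475 / 9629.6189 = 0.8801
t = r·√(n−2)/√(1−r²) = 0.8801·√11 / √(1−0.774576) = 2.918961 / 0.474788 = 6.148

6.148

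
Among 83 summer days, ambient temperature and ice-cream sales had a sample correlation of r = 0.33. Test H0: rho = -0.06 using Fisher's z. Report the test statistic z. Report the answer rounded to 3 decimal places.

3.604

Fisher z: atanh(0.33) = 0.342828, atanh(-0.06) = -0.060072
z = (z_r − z_0)·√(n−3) = (0.342828 − (-0.060072))·√80 = 0.402900 · 8.944272 = 3.604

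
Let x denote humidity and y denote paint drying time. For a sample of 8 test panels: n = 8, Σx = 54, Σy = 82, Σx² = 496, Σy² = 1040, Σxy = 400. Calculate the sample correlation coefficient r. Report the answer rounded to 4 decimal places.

S_xy = nΣxy − ΣxΣy = 8·400 − 54·82 = 3200 − 4428 = -1228
S_xx = nΣx² − (Σx)² = 8·496 − 54² = 3968 − 2916 = 1052
S_yy = nΣy² − (Σy)² = 8·1040 − 82² = 8320 − 6724 = 1596
r = S_xy / √(S_xx·S_yy) = -1228 / √(1052·1596) = -1228 / √1678992 = -1228 / 1295.7592 = -0.9477

-0.9477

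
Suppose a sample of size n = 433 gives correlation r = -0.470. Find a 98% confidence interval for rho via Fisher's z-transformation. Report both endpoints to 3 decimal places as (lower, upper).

z_r = atanh(-0.470) = -0.510070;  SE = 1/√(n−3) = 1/√430 = 0.048224
z-limits: -0.510070 ± 2.326·0.048224 = -0.510070 ± 0.112169 = [-0.622239, -0.397901]
ρ-limits: (tanh -0.622239, tanh -0.397901) = (-0.553, -0.378)

(-0.553, -0.378)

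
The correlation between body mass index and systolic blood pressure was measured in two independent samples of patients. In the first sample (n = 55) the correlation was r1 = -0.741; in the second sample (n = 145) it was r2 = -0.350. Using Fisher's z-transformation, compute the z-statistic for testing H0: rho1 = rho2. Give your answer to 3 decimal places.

-3.623

Fisher z-transforms: z1 = atanh(-0.741) = -0.952693, z2 = atanh(-0.350) = -0.365444; difference d = -0.587249
Var(d) = 1/52 + 1/142 = 0.0192308 + 0.0070423 = 0.0262731
z = d/√Var(d) = -0.587249 / √0.0262731 = -0.587249 / 0.162090 = -3.623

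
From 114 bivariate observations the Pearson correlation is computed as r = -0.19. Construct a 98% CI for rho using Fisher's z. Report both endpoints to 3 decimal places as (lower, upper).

(-0.391, 0.028)

Fisher z: z_r = atanh(r) = ½·ln((1+(-0.19))/(1−(-0.19))) = -0.192337
SE(z) = 1/√(n−3) = 1/√111 = 0.094916
98% ⇒ z* = 2.326; margin = 2.326·0.094916 = 0.220775
CI on z-scale: (-0.413112, 0.028438)
Back-transform: tanh(-0.413112) = -0.391112, tanh(0.028438) = 0.028430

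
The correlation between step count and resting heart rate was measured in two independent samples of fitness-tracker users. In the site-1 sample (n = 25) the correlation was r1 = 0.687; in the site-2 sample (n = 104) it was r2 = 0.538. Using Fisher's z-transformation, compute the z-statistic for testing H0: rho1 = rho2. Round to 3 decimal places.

z1 = atanh(0.687) = 0.842252,  z2 = atanh(0.538) = 0.601337
SE = √(1/(n1−3) + 1/(n2−3)) = √(1/22 + 1/101) = √(0.0454545 + 0.0099010) = √0.0553555 = 0.235277
z = (z1 − z2)/SE = (0.842252 − 0.601337) / 0.235277 = 0.240915 / 0.235277 = 1.024

1.024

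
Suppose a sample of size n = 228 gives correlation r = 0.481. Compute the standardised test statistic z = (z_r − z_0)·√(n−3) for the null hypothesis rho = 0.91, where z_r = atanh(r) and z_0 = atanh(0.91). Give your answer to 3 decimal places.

z_r = atanh(0.481) = 0.524284,  z_0 = atanh(0.91) = 1.527524
SE = 1/√(n−3) = 1/√225 = 0.066667
z = (z_r − z_0)/SE = (0.524284 − 1.527524) / 0.066667 = -1.003240 / 0.066667 = -15.049

-15.049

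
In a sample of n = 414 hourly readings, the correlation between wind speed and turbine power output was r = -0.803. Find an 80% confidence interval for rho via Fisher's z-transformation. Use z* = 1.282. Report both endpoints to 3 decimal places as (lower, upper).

Fisher z: z_r = atanh(r) = ½·ln((1+(-0.803))/(1−(-0.803))) = -1.107002
SE(z) = 1/√(n−3) = 1/√411 = 0.049326
80% ⇒ z* = 1.282; margin = 1.282·0.049326 = 0.063236
CI on z-scale: (-1.170238, -1.043766)
Back-transform: tanh(-1.170238) = -0.824348, tanh(-1.043766) = -0.779371

(-0.824, -0.779)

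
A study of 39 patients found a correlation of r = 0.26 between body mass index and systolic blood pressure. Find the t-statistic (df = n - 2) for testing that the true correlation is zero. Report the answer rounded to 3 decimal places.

1 − r² = 1 − 0.0676 = 0.9324;  √(1−r²) = 0.965609
√(n−2) = √37 = 6.082763
t = r·√(n−2)/√(1−r²) = 0.26 · 6.082763 / 0.965609 = 1.638

1.638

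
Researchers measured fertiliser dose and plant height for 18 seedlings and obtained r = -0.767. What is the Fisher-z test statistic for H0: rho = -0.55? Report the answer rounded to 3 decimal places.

-1.528

z_r = atanh(-0.767) = -1.013000,  z_0 = atanh(-0.55) = -0.618381
SE = 1/√(n−3) = 1/√15 = 0.258199
z = (z_r − z_0)/SE = (-1.013000 − (-0.618381)) / 0.258199 = -0.394619 / 0.258199 = -1.528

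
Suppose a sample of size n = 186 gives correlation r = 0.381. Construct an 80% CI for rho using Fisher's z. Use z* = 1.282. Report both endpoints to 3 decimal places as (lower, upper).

Fisher z: z_r = atanh(r) = ½·ln((1+0.381)/(1−0.381)) = 0.401229
SE(z) = 1/√(n−3) = 1/√183 = 0.073922
80% ⇒ z* = 1.282; margin = 1.282·0.073922 = 0.094768
CI on z-scale: (0.306461, 0.495997)
Back-transform: tanh(0.306461) = 0.297214, tanh(0.495997) = 0.458963

(0.297, 0.459)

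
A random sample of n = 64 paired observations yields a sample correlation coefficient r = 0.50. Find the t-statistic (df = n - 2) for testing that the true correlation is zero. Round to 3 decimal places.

4.546

1 − r² = 1 − 0.2500 = 0.7500;  √(1−r²) = 0.866025
√(n−2) = √62 = 7.874008
t = r·√(n−2)/√(1−r²) = 0.50 · 7.874008 / 0.866025 = 4.546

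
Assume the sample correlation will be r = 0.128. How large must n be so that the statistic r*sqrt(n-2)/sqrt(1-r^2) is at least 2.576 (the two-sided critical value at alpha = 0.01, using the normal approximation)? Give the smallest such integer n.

Need r·√(n−2)/√(1−r²) ≥ 2.576
√(n−2) ≥ 2.576·√(1−0.016384) / 0.128 = 2.576·0.991774 / 0.128 = 19.9595
n−2 ≥ 398.3816  ⇒  n ≥ 400.3816
Smallest integer n = 401

401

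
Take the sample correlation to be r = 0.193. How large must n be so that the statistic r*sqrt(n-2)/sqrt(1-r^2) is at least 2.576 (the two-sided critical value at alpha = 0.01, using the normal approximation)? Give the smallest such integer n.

Need r·√(n−2)/√(1−r²) ≥ 2.576
√(n−2) ≥ 2.576·√(1−0.037249) / 0.193 = 2.576·0.981199 / 0.193 = 13.0962
n−2 ≥ 171.5105  ⇒  n ≥ 173.5105
Smallest integer n = 174

174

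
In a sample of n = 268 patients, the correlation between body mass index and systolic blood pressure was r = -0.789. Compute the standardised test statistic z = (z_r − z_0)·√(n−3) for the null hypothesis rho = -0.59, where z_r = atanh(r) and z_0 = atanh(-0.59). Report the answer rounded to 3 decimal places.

-6.367

Fisher z: atanh(-0.789) = -1.068777, atanh(-0.59) = -0.677666
z = (z_r − z_0)·√(n−3) = (-1.068777 − (-0.677666))·√265 = -0.391111 · 16.278821 = -6.367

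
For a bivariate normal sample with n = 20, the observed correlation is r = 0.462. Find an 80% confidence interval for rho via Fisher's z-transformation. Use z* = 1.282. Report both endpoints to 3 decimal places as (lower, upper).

(0.187, 0.670)

Fisher z: z_r = atanh(r) = ½·ln((1+0.462)/(1−0.462)) = 0.499851
SE(z) = 1/√(n−3) = 1/√17 = 0.242536
80% ⇒ z* = 1.282; margin = 1.282·0.242536 = 0.310931
CI on z-scale: (0.188920, 0.810782)
Back-transform: tanh(0.188920) = 0.186704, tanh(0.810782) = 0.670021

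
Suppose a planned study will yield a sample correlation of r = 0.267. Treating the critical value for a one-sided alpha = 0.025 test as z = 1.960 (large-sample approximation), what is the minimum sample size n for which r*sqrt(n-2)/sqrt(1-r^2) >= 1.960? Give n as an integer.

53

r√(n−2)/√(1−r²) ≥ 1.960  ⇔  n−2 ≥ (1.960)²·(1−r²)/r²
(1−r²)/r² = (1−0.071289)/0.071289 = 13.0274
n ≥ 2 + 3.8416·13.0274 = 2 + 50.0461 = 52.0461
⌈52.0461⌉ = 53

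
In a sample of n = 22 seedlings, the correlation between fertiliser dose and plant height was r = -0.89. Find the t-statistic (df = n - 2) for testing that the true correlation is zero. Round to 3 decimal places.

-8.729

t = r·√(n−2) / √(1−r²) with r = -0.89, n = 22
  = -0.89·√20 / √(1 − 0.7921)
  = -0.89·4.472136 / 0.455961
  = -3.980201 / 0.455961 = -8.729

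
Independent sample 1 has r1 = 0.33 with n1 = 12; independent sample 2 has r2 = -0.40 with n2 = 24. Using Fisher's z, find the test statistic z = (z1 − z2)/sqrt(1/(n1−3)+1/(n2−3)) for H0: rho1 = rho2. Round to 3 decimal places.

1.924

Fisher z-transforms: z1 = atanh(0.33) = 0.342828, z2 = atanh(-0.40) = -0.423649; difference d = 0.766477
Var(d) = 1/9 + 1/21 = 0.1111111 + 0.0476190 = 0.1587301
z = d/√Var(d) = 0.766477 / √0.1587301 = 0.766477 / 0.398409 = 1.924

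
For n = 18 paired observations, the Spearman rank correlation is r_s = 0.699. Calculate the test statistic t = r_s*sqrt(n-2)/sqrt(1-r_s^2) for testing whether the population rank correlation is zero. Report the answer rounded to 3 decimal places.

3.910

t = r_s·√(n−2) / √(1−r_s²) with r_s = 0.699, n = 18
  = 0.699·√16 / √(1 − 0.488601)
  = 0.699·4.000000 / 0.715122
  = 2.796000 / 0.715122 = 3.910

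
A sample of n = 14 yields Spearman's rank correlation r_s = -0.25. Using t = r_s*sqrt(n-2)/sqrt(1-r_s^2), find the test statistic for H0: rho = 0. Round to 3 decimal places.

-0.894

1 − r_s² = 1 − 0.0625 = 0.9375;  √(1−r_s²) = 0.968246
√(n−2) = √12 = 3.464102
t = r_s·√(n−2)/√(1−r_s²) = -0.25 · 3.464102 / 0.968246 = -0.894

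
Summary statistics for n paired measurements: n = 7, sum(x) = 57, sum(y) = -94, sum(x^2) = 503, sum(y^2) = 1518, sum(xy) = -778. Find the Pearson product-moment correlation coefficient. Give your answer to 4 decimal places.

S_xy = nΣxy − ΣxΣy = 7·(-778) − 57·(-94) = -5446 − (-5358) = -88
S_xx = nΣx² − (Σx)² = 7·503 − 57² = 3521 − 3249 = 272
S_yy = nΣy² − (Σy)² = 7·1518 − (-94)² = 10626 − 8836 = 1790
r = S_xy / √(S_xx·S_yy) = -88 / √(272·1790) = -88 / √486880 = -88 / 697.7679 = -0.1261

-0.1261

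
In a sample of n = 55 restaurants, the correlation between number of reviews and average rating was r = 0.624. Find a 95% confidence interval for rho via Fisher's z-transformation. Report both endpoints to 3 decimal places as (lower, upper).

z_r = atanh(0.624) = 0.731529;  SE = 1/√(n−3) = 1/√52 = 0.138675
z-limits: 0.731529 ± 1.960·0.138675 = 0.731529 ± 0.271803 = [0.459726, 1.003332]
ρ-limits: (tanh 0.459726, tanh 1.003332) = (0.430, 0.763)

(0.430, 0.763)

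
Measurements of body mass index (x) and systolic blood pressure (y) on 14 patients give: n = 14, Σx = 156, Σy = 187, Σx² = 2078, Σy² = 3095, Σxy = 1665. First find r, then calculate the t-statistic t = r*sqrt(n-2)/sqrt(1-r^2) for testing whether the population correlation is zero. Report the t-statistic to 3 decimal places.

S_xy = nΣxy − ΣxΣy = 14·1665 − 156·187 = 23310 − 29172 = -5862
S_xx = nΣx² − (Σx)² = 14·2078 − 156² = 29092 − 24336 = 4756
S_yy = nΣy² − (Σy)² = 14·3095 − 187² = 43330 − 34969 = 8361
r = S_xy / √(S_xx·S_yy) = -5862 / √(4756·8361) = -5862 / √39764916 = -5862 / 6305.9429 = -0.9296
t = r·√(n−2)/√(1−r²) = -0.9296·√12 / √(1−0.864156) = -3.220229 / 0.368570 = -8.737

-8.737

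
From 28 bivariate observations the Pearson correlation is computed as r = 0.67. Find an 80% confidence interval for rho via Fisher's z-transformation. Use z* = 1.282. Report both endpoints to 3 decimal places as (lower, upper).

(0.504, 0.788)

z_r = atanh(0.67) = 0.810743;  SE = 1/√(n−3) = 1/√25 = 0.200000
z-limits: 0.810743 ± 1.282·0.200000 = 0.810743 ± 0.256400 = [0.554343, 1.067143]
ρ-limits: (tanh 0.554343, tanh 1.067143) = (0.504, 0.788)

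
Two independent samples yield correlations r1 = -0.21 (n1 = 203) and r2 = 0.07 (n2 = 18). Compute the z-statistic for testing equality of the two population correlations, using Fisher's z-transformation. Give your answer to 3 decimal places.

-1.058

Fisher z-transforms: z1 = atanh(-0.21) = -0.213171, z2 = atanh(0.07) = 0.070115; difference d = -0.283286
Var(d) = 1/200 + 1/15 = 0.0050000 + 0.0666667 = 0.0716667
z = d/√Var(d) = -0.283286 / √0.0716667 = -0.283286 / 0.267706 = -1.058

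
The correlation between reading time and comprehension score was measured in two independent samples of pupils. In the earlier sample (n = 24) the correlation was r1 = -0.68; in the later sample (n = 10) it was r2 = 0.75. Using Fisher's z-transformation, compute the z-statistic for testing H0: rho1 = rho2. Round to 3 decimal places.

-4.129

z1 = atanh(-0.68) = -0.829114,  z2 = atanh(0.75) = 0.972955
SE = √(1/(n1−3) + 1/(n2−3)) = √(1/21 + 1/7) = √(0.0476190 + 0.1428571) = √0.1904761 = 0.436436
z = (z1 − z2)/SE = (-0.829114 − 0.972955) / 0.436436 = -1.802069 / 0.436436 = -4.129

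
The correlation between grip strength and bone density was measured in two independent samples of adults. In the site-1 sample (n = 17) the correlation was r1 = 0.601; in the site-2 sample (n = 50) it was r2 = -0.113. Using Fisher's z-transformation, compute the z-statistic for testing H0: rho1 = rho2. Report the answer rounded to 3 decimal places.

z1 = atanh(0.601) = 0.694711,  z2 = atanh(-0.113) = -0.113485
SE = √(1/(n1−3) + 1/(n2−3)) = √(1/14 + 1/47) = √(0.0714286 + 0.0212766) = √0.0927052 = 0.304475
z = (z1 − z2)/SE = (0.694711 − (-0.113485)) / 0.304475 = 0.808196 / 0.304475 = 2.654

2.654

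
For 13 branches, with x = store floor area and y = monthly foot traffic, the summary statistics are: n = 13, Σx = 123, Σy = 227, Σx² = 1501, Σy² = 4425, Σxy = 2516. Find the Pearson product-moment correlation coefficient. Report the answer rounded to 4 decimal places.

0.9337

S_xy = nΣxy − ΣxΣy = 13·2516 − 123·227 = 32708 − 27921 = 4787
S_xx = nΣx² − (Σx)² = 13·1501 − 123² = 19513 − 15129 = 4384
S_yy = nΣy² − (Σy)² = 13·4425 − 227² = 57525 − 51529 = 5996
r = S_xy / √(S_xx·S_yy) = 4787 / √(4384·5996) = 4787 / √26286464 = 4787 / 5127.0327 = 0.9337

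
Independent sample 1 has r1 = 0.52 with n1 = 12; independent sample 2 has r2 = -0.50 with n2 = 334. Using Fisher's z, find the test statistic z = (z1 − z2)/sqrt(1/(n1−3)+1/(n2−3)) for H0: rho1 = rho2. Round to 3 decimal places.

Fisher z-transforms: z1 = atanh(0.52) = 0.576340, z2 = atanh(-0.50) = -0.549306; difference d = 1.125646
Var(d) = 1/9 + 1/331 = 0.1111111 + 0.0030211 = 0.1141322
z = d/√Var(d) = 1.125646 / √0.1141322 = 1.125646 / 0.337835 = 3.332

3.332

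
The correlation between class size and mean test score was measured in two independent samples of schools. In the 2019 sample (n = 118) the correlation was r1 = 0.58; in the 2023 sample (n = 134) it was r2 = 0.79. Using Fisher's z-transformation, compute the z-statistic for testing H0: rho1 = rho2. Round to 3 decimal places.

z1 = atanh(0.58) = 0.662463,  z2 = atanh(0.79) = 1.071432
SE = √(1/(n1−3) + 1/(n2−3)) = √(1/115 + 1/131) = √(0.0086957 + 0.0076336) = √0.0163293 = 0.127786
z = (z1 − z2)/SE = (0.662463 − 1.071432) / 0.127786 = -0.408969 / 0.127786 = -3.200

-3.200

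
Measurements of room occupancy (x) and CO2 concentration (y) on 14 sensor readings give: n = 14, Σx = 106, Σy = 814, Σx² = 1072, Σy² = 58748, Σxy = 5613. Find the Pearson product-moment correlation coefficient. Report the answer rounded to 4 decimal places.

Numerator: nΣxy − (Σx)(Σy) = 14·5613 − (106)(814) = -7702
Denominator: √[(nΣx²−(Σx)²)(nΣy²−(Σy)²)]
  nΣx²−(Σx)² = 14·1072 − 11236 = 3772;  nΣy²−(Σy)² = 14·58748 − 662596 = 159876
  √(3772·159876) = √603052272 = 24557.1226
r = -7702 / 24557.1226 = -0.3136

-0.3136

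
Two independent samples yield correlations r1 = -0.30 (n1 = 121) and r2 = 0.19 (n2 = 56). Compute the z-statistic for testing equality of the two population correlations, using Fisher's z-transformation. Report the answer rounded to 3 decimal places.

-3.035

z1 = atanh(-0.30) = -0.309520,  z2 = atanh(0.19) = 0.192337
SE = √(1/(n1−3) + 1/(n2−3)) = √(1/118 + 1/53) = √(0.0084746 + 0.0188679) = √0.0273425 = 0.165356
z = (z1 − z2)/SE = (-0.309520 − 0.192337) / 0.165356 = -0.501857 / 0.165356 = -3.035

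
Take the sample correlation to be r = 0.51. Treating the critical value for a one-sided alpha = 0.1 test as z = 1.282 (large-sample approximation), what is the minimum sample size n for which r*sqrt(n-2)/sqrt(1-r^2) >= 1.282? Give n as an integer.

Need r·√(n−2)/√(1−r²) ≥ 1.282
√(n−2) ≥ 1.282·√(1−0.2601) / 0.51 = 1.282·0.860174 / 0.51 = 2.1622
n−2 ≥ 4.6751  ⇒  n ≥ 6.6751
Smallest integer n = 7

7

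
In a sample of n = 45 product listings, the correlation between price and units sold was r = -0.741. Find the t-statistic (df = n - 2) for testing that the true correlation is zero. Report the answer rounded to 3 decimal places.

1 − r² = 1 − 0.549081 = 0.450919;  √(1−r²) = 0.671505
√(n−2) = √43 = 6.557439
t = r·√(n−2)/√(1−r²) = -0.741 · 6.557439 / 0.671505 = -7.236

-7.236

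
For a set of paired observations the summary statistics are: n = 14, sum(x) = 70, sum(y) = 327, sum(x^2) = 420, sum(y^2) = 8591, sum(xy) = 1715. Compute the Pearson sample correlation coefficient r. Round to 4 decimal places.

0.3097

Numerator: nΣxy − (Σx)(Σy) = 14·1715 − (70)(327) = 1120
Denominator: √[(nΣx²−(Σx)²)(nΣy²−(Σy)²)]
  nΣx²−(Σx)² = 14·420 − 4900 = 980;  nΣy²−(Σy)² = 14·8591 − 106929 = 13345
  √(980·13345) = √13078100 = 3616.3656
r = 1120 / 3616.3656 = 0.3097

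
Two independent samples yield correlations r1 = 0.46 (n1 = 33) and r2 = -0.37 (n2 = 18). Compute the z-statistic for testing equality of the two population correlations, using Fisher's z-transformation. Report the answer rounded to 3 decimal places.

2.801

Fisher z-transforms: z1 = atanh(0.46) = 0.497311, z2 = atanh(-0.37) = -0.388423; difference d = 0.885734
Var(d) = 1/30 + 1/15 = 0.0333333 + 0.0666667 = 0.1000000
z = d/√Var(d) = 0.885734 / √0.1000000 = 0.885734 / 0.316228 = 2.801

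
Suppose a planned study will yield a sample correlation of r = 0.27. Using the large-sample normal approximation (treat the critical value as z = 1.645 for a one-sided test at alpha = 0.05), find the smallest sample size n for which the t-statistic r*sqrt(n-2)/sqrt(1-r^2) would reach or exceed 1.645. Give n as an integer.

37

r√(n−2)/√(1−r²) ≥ 1.645  ⇔  n−2 ≥ (1.645)²·(1−r²)/r²
(1−r²)/r² = (1−0.0729)/0.0729 = 12.7174
n ≥ 2 + 2.706025·12.7174 = 2 + 34.4136 = 36.4136
⌈36.4136⌉ = 37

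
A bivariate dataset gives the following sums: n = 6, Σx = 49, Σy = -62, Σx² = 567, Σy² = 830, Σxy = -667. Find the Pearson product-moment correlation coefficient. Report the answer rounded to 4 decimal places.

S_xy = nΣxy − ΣxΣy = 6·(-667) − 49·(-62) = -4002 − (-3038) = -964
S_xx = nΣx² − (Σx)² = 6·567 − 49² = 3402 − 2401 = 1001
S_yy = nΣy² − (Σy)² = 6·830 − (-62)² = 4980 − 3844 = 1136
r = S_xy / √(S_xx·S_yy) = -964 / √(1001·1136) = -964 / √1137136 = -964 / 1066.3658 = -0.9040

-0.9040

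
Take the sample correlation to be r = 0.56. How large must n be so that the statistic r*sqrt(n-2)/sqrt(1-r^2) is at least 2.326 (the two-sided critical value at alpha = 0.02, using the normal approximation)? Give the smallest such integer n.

r√(n−2)/√(1−r²) ≥ 2.326  ⇔  n−2 ≥ (2.326)²·(1−r²)/r²
(1−r²)/r² = (1−0.3136)/0.3136 = 2.1888
n ≥ 2 + 5.410276·2.1888 = 2 + 11.8420 = 13.8420
⌈13.8420⌉ = 14

14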